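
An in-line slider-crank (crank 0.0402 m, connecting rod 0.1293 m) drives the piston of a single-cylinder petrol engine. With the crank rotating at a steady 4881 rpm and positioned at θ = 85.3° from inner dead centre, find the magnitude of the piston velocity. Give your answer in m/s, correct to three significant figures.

21.0

ω = 2π·4881/60 = 511.1 rad/s
For an in-line slider-crank, x = r cosθ + √(L² − r² sin²θ), so v = −rω sinθ·[1 + r cosθ/√(L² − r² sin²θ)].
With r = 0.0402 m, L = 0.1293 m, θ = 85.3°: √(L² − r² sin²θ) = 0.12294 m.
v = −0.0402·511.1·0.99664·[1 + 0.0402·0.08194/0.12294] = -21.027 m/s.
|v| = 21.027 m/s.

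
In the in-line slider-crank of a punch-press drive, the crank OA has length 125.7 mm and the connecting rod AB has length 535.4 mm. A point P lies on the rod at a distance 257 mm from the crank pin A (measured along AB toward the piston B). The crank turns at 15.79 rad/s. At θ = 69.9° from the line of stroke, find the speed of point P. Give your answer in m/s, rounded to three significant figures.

1.97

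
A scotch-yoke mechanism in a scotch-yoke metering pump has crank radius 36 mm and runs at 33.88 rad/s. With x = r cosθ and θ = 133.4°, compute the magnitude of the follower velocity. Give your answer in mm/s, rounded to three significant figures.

886

ω = 33.88 rad/s
x = r cosθ ⇒ ẋ = −rω sinθ.
|v| = rω|sinθ| = 0.036·33.88·|sin 133.4°| = 0.88619 m/s = 886.19 mm/s.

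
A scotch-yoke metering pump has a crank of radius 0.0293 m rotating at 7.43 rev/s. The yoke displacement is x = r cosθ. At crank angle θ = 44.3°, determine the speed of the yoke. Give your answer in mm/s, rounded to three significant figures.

955

ω = 46.68 rad/s (from 7.43 rev/s).
x = r cosθ ⇒ ẋ = −rω sinθ.
|v| = rω|sinθ| = 0.0293·46.68·|sin 44.3°| = 0.95532 m/s = 955.32 mm/s.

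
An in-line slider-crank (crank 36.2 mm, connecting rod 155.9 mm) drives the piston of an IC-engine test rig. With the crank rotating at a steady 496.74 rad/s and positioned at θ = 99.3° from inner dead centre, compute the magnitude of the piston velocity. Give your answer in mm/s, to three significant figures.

ω = 496.7 rad/s
For an in-line slider-crank, x = r cosθ + √(L² − r² sin²θ), so v = −rω sinθ·[1 + r cosθ/√(L² − r² sin²θ)].
With r = 0.0362 m, L = 0.1559 m, θ = 99.3°: √(L² − r² sin²θ) = 0.15175 m.
v = −0.0362·496.7·0.98686·[1 + 0.0362·-0.16160/0.15175] = -17.062 m/s.
|v| = 17.062 m/s = 17062 mm/s.

17100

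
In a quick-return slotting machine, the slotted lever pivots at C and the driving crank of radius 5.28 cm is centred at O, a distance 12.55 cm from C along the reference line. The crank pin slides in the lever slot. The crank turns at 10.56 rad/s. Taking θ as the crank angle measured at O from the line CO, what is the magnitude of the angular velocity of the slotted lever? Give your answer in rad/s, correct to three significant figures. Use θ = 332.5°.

ω = 10.56 rad/s
Crank pin A relative to C: A = (d + r cosθ, r sinθ); lever angle φ = atan2(r sinθ, d + r cosθ).
Differentiating tanφ: φ̇ = rω(d cosθ + r)/(d² + r² + 2dr cosθ).
d² + r² + 2dr cosθ = |CA|² = 0.0302935 m²;  d cosθ + r = +0.16412 m.
|ω_lever| = |0.0528·10.56·+0.16412| / 0.0302935 = 3.0207 rad/s.

3.02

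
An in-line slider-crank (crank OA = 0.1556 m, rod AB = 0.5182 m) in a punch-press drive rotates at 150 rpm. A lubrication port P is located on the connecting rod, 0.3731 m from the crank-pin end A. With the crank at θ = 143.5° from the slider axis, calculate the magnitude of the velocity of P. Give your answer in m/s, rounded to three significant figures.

1.32

ω = 15.71 rad/s.  Crank-pin speed |V_A| = rω = 2.4442 m/s, perpendicular to OA.
Rod angle: sinφ = −(r/L) sinθ ⇒ φ = -10.289°; ω_rod = −rω cosθ/√(L²−r²sin²θ) = +3.8535 rad/s.
V_P = V_A + ω_rod × AP, with AP = 0.3731 m along the rod.
Components: V_Px = −rω sinθ − a·ω_rod·sinφ = -1.1971 m/s;  V_Py = rω cosθ + a·ω_rod·cosφ = -0.55015 m/s.
|V_P| = √(V_Px² + V_Py²) = 1.3174 m/s.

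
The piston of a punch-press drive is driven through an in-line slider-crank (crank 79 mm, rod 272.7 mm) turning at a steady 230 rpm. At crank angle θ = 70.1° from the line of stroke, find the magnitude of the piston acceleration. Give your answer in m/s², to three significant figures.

5.13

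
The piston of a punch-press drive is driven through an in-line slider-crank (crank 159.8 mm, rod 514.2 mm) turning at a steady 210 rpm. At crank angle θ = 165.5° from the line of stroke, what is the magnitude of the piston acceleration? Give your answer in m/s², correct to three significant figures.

53.6

ω = 2π·210/60 = 21.99 rad/s
x(θ) = r cosθ + √(L² − r² sin²θ); with ω constant, a = ω²·d²x/dθ².
d²x/dθ² = −r cosθ − r²(cos2θ)/√u − r⁴ sin²2θ/(4u^{3/2}),  u = L² − r² sin²θ = 0.262801 m².
Substituting r = 0.1598 m, L = 0.5142 m, θ = 165.5°: d²x/dθ² = +0.11086 m.
a = ω²·d²x/dθ² = (21.99)²·(+0.11086) = +53.612 m/s²;  |a| = 53.612 m/s².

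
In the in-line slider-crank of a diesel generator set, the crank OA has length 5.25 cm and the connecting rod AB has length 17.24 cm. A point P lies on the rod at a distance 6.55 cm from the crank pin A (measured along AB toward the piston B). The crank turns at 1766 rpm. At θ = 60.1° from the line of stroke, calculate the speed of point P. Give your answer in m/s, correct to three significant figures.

9.41

ω = 184.9 rad/s.  Crank-pin speed |V_A| = rω = 9.7091 m/s, perpendicular to OA.
Rod angle: sinφ = −(r/L) sinθ ⇒ φ = -15.307°; ω_rod = −rω cosθ/√(L²−r²sin²θ) = -29.106 rad/s.
V_P = V_A + ω_rod × AP, with AP = 0.0655 m along the rod.
Components: V_Px = −rω sinθ − a·ω_rod·sinφ = -8.9201 m/s;  V_Py = rω cosθ + a·ω_rod·cosφ = +3.0011 m/s.
|V_P| = √(V_Px² + V_Py²) = 9.4114 m/s.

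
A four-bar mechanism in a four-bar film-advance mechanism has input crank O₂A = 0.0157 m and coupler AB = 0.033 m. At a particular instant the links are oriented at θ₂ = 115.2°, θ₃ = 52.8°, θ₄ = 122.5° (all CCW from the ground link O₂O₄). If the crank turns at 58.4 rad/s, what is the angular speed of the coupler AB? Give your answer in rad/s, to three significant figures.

ω₂ = 58.4 rad/s
Differentiating the loop-closure r₂e^{iθ₂}+r₃e^{iθ₃}=r₁+r₄e^{iθ₄} gives r₂ω₂e^{iθ₂}+r₃ω₃e^{iθ₃}=r₄ω₄e^{iθ₄}.
Eliminating the other unknown: ω₃ = r₂ω₂ sin(θ₄−θ₂) / [r₃ sin(θ₃−θ₄)].
Numerator sine = +0.12706; denominator sine = -0.93789.
Result = 0.0157·58.4·(+0.12706) / (0.033·(-0.93789)) = -3.7642 rad/s; magnitude 3.7642 rad/s.

3.76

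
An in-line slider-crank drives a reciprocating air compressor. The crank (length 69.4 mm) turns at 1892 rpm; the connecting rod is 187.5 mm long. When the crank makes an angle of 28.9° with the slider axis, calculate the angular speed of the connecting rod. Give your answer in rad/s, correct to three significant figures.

ω = 198.1 rad/s (converted from 1892 rpm).
The rod makes angle φ with the slider axis where L sinφ = r sinθ; differentiating, L cosφ·φ̇ = r ω cosθ.
L cosφ = √(L² − r² sin²θ) = 0.18448 m.
|ω_rod| = r ω |cosθ| / √(L² − r² sin²θ) = 0.0694·198.1·0.87546/0.18448 = 65.254 rad/s.

65.3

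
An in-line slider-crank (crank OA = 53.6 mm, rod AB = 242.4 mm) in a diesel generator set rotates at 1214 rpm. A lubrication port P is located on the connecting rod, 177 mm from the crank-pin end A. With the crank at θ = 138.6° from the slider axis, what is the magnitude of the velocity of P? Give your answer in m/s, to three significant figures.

4.19

ω = 127.1 rad/s.  Crank-pin speed |V_A| = rω = 6.8142 m/s, perpendicular to OA.
Rod angle: sinφ = −(r/L) sinθ ⇒ φ = -8.409°; ω_rod = −rω cosθ/√(L²−r²sin²θ) = +21.316 rad/s.
V_P = V_A + ω_rod × AP, with AP = 0.177 m along the rod.
Components: V_Px = −rω sinθ − a·ω_rod·sinφ = -3.9546 m/s;  V_Py = rω cosθ + a·ω_rod·cosφ = -1.3791 m/s.
|V_P| = √(V_Px² + V_Py²) = 4.1881 m/s.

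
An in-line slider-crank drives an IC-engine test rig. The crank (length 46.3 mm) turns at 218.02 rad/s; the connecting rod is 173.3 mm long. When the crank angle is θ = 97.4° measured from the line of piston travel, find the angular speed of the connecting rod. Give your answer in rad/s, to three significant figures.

ω = 218 rad/s
The rod makes angle φ with the slider axis where L sinφ = r sinθ; differentiating, L cosφ·φ̇ = r ω cosθ.
L cosφ = √(L² − r² sin²θ) = 0.16711 m.
|ω_rod| = r ω |cosθ| / √(L² − r² sin²θ) = 0.0463·218·0.12880/0.16711 = 7.7801 rad/s.

7.78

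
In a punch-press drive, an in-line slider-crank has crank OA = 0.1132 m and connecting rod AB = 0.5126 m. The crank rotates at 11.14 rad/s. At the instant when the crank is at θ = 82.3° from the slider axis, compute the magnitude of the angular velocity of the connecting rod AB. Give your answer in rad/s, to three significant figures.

ω = 11.14 rad/s
The rod makes angle φ with the slider axis where L sinφ = r sinθ; differentiating, L cosφ·φ̇ = r ω cosθ.
L cosφ = √(L² − r² sin²θ) = 0.50017 m.
|ω_rod| = r ω |cosθ| / √(L² − r² sin²θ) = 0.1132·11.14·0.13399/0.50017 = 0.33781 rad/s.

0.338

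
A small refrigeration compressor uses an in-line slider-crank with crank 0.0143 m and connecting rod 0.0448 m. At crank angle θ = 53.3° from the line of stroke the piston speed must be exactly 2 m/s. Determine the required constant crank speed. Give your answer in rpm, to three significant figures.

For an in-line slider-crank, |v_piston| = rω|sinθ|·[1 + r cosθ/√(L² − r² sin²θ)].
With r = 0.0143 m, L = 0.0448 m, θ = 53.3°: the bracketed kinematic factor |dx/dθ| = 0.013728 m.
ω = v/|dx/dθ| = 2/0.013728 = 145.69 rad/s.
N = 60ω/(2π) = 1391.2 rpm.

1390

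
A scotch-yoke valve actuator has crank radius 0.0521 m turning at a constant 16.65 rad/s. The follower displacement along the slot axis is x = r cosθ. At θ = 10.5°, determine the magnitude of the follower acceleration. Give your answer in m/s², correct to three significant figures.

ω = 16.65 rad/s
x = r cosθ ⇒ ẍ = −rω² cosθ (ω constant).
|a| = rω²|cosθ| = 0.0521·(16.65)²·|cos 10.5°| = 14.201 m/s².

14.2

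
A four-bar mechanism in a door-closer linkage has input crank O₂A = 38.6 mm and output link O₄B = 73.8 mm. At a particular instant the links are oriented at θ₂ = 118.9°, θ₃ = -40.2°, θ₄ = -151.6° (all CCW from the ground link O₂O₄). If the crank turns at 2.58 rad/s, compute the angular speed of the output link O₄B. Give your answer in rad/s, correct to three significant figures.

0.517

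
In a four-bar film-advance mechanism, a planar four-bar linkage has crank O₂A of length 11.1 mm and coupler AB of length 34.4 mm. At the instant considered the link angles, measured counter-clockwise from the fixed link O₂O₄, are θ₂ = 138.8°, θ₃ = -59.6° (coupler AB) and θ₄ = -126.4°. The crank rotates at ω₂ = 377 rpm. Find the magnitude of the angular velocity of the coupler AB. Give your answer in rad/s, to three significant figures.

ω₂ = 39.48 rad/s (from 377 rpm).
Differentiating the loop-closure r₂e^{iθ₂}+r₃e^{iθ₃}=r₁+r₄e^{iθ₄} gives r₂ω₂e^{iθ₂}+r₃ω₃e^{iθ₃}=r₄ω₄e^{iθ₄}.
Eliminating the other unknown: ω₃ = r₂ω₂ sin(θ₄−θ₂) / [r₃ sin(θ₃−θ₄)].
Numerator sine = +0.99649; denominator sine = +0.91914.
Result = 0.0111·39.48·(+0.99649) / (0.0344·(+0.91914)) = +13.811 rad/s; magnitude 13.811 rad/s.

13.8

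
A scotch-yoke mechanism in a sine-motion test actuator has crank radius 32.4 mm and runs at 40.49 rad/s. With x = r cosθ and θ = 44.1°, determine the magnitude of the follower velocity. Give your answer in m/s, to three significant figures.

ω = 40.49 rad/s
x = r cosθ ⇒ ẋ = −rω sinθ.
|v| = rω|sinθ| = 0.0324·40.49·|sin 44.1°| = 0.91295 m/s.

0.913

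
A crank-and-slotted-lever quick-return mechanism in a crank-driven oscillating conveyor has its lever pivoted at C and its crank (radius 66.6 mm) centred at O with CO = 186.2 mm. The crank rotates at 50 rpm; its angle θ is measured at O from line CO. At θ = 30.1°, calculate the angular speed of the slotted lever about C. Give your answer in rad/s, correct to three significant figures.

ω = 5.236 rad/s (from 50 rpm).
Crank pin A relative to C: A = (d + r cosθ, r sinθ); lever angle φ = atan2(r sinθ, d + r cosθ).
Differentiating tanφ: φ̇ = rω(d cosθ + r)/(d² + r² + 2dr cosθ).
d² + r² + 2dr cosθ = |CA|² = 0.0605633 m²;  d cosθ + r = +0.22769 m.
|ω_lever| = |0.0666·5.236·+0.22769| / 0.0605633 = 1.311 rad/s.

1.31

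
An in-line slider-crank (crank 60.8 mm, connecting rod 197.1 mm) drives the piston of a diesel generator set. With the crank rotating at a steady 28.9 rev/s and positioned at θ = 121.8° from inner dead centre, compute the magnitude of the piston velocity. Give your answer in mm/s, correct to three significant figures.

7800

ω = 2π·28.9 = 181.6 rad/s
For an in-line slider-crank, x = r cosθ + √(L² − r² sin²θ), so v = −rω sinθ·[1 + r cosθ/√(L² − r² sin²θ)].
With r = 0.0608 m, L = 0.1971 m, θ = 121.8°: √(L² − r² sin²θ) = 0.19021 m.
v = −0.0608·181.6·0.84989·[1 + 0.0608·-0.52696/0.19021] = -7.8026 m/s.
|v| = 7.8026 m/s = 7802.6 mm/s.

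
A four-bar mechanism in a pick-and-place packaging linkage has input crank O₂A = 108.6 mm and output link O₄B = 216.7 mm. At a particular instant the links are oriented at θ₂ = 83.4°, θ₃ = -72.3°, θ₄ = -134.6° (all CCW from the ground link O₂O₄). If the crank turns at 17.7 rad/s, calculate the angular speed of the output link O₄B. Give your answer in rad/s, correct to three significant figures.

ω₂ = 17.7 rad/s
Differentiating the loop-closure r₂e^{iθ₂}+r₃e^{iθ₃}=r₁+r₄e^{iθ₄} gives r₂ω₂e^{iθ₂}+r₃ω₃e^{iθ₃}=r₄ω₄e^{iθ₄}.
Eliminating the other unknown: ω₄ = r₂ω₂ sin(θ₂−θ₃) / [r₄ sin(θ₄−θ₃)].
Numerator sine = +0.41151; denominator sine = -0.88539.
Result = 0.1086·17.7·(+0.41151) / (0.2167·(-0.88539)) = -4.1228 rad/s; magnitude 4.1228 rad/s.

4.12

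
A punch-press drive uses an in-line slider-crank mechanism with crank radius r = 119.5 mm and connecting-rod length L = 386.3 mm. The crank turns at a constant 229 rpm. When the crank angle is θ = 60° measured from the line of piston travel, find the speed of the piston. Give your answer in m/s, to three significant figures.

2.88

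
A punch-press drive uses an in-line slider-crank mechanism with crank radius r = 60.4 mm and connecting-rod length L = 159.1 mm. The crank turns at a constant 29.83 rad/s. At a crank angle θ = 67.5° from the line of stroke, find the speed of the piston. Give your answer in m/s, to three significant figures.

ω = 29.83 rad/s
For an in-line slider-crank, x = r cosθ + √(L² − r² sin²θ), so v = −rω sinθ·[1 + r cosθ/√(L² − r² sin²θ)].
With r = 0.0604 m, L = 0.1591 m, θ = 67.5°: √(L² − r² sin²θ) = 0.14899 m.
v = −0.0604·29.83·0.92388·[1 + 0.0604·0.38268/0.14899] = -1.9228 m/s.
|v| = 1.9228 m/s.

1.92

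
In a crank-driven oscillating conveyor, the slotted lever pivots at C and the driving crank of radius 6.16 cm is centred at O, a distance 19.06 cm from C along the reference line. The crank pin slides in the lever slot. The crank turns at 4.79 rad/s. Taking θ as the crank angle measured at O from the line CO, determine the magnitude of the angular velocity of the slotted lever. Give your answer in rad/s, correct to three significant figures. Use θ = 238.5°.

ω = 4.79 rad/s
Crank pin A relative to C: A = (d + r cosθ, r sinθ); lever angle φ = atan2(r sinθ, d + r cosθ).
Differentiating tanφ: φ̇ = rω(d cosθ + r)/(d² + r² + 2dr cosθ).
d² + r² + 2dr cosθ = |CA|² = 0.0278537 m²;  d cosθ + r = -0.037988 m.
|ω_lever| = |0.0616·4.79·-0.037988| / 0.0278537 = 0.40242 rad/s.

0.402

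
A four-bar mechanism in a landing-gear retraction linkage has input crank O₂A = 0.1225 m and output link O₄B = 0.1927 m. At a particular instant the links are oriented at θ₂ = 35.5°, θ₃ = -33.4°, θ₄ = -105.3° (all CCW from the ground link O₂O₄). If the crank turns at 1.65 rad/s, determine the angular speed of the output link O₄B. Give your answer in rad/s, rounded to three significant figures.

1.03

ω₂ = 1.65 rad/s
Differentiating the loop-closure r₂e^{iθ₂}+r₃e^{iθ₃}=r₁+r₄e^{iθ₄} gives r₂ω₂e^{iθ₂}+r₃ω₃e^{iθ₃}=r₄ω₄e^{iθ₄}.
Eliminating the other unknown: ω₄ = r₂ω₂ sin(θ₂−θ₃) / [r₄ sin(θ₄−θ₃)].
Numerator sine = +0.93295; denominator sine = -0.95052.
Result = 0.1225·1.65·(+0.93295) / (0.1927·(-0.95052)) = -1.0295 rad/s; magnitude 1.0295 rad/s.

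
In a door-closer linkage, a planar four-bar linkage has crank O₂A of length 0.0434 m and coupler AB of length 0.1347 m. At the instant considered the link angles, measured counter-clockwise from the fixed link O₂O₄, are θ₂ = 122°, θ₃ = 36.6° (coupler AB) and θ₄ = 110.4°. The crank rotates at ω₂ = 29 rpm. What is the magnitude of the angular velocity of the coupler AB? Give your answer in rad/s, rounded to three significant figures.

0.205

ω₂ = 3.037 rad/s (from 29 rpm).
Differentiating the loop-closure r₂e^{iθ₂}+r₃e^{iθ₃}=r₁+r₄e^{iθ₄} gives r₂ω₂e^{iθ₂}+r₃ω₃e^{iθ₃}=r₄ω₄e^{iθ₄}.
Eliminating the other unknown: ω₃ = r₂ω₂ sin(θ₄−θ₂) / [r₃ sin(θ₃−θ₄)].
Numerator sine = -0.20108; denominator sine = -0.96029.
Result = 0.0434·3.037·(-0.20108) / (0.1347·(-0.96029)) = +0.20488 rad/s; magnitude 0.20488 rad/s.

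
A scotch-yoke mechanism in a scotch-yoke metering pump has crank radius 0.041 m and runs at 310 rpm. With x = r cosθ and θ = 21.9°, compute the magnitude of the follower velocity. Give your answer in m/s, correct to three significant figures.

0.496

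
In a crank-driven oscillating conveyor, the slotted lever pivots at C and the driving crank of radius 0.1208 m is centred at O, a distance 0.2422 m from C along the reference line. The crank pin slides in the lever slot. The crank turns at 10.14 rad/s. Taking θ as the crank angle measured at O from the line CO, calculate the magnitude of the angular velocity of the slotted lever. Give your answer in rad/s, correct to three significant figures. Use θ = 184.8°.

ω = 10.14 rad/s
Crank pin A relative to C: A = (d + r cosθ, r sinθ); lever angle φ = atan2(r sinθ, d + r cosθ).
Differentiating tanφ: φ̇ = rω(d cosθ + r)/(d² + r² + 2dr cosθ).
d² + r² + 2dr cosθ = |CA|² = 0.0149432 m²;  d cosθ + r = -0.12055 m.
|ω_lever| = |0.1208·10.14·-0.12055| / 0.0149432 = 9.8817 rad/s.

9.88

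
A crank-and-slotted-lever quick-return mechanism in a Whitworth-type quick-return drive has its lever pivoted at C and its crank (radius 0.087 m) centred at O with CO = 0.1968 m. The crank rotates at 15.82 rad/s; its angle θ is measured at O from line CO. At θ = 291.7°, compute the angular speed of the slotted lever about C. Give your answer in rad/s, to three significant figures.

ω = 15.82 rad/s
Crank pin A relative to C: A = (d + r cosθ, r sinθ); lever angle φ = atan2(r sinθ, d + r cosθ).
Differentiating tanφ: φ̇ = rω(d cosθ + r)/(d² + r² + 2dr cosθ).
d² + r² + 2dr cosθ = |CA|² = 0.0589606 m²;  d cosθ + r = +0.15977 m.
|ω_lever| = |0.087·15.82·+0.15977| / 0.0589606 = 3.7295 rad/s.

3.73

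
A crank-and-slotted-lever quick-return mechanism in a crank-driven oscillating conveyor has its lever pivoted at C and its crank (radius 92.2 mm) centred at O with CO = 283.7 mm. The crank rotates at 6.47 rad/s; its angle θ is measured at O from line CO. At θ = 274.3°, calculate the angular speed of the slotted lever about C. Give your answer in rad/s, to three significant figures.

ω = 6.47 rad/s
Crank pin A relative to C: A = (d + r cosθ, r sinθ); lever angle φ = atan2(r sinθ, d + r cosθ).
Differentiating tanφ: φ̇ = rω(d cosθ + r)/(d² + r² + 2dr cosθ).
d² + r² + 2dr cosθ = |CA|² = 0.092909 m²;  d cosθ + r = +0.11347 m.
|ω_lever| = |0.0922·6.47·+0.11347| / 0.092909 = 0.72856 rad/s.

0.729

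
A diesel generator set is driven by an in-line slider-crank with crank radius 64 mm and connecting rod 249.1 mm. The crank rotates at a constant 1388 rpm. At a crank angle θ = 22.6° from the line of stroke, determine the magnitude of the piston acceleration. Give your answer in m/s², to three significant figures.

1500

ω = 2π·1388/60 = 145.4 rad/s
x(θ) = r cosθ + √(L² − r² sin²θ); with ω constant, a = ω²·d²x/dθ².
d²x/dθ² = −r cosθ − r²(cos2θ)/√u − r⁴ sin²2θ/(4u^{3/2}),  u = L² − r² sin²θ = 0.0614459 m².
Substituting r = 0.064 m, L = 0.2491 m, θ = 22.6°: d²x/dθ² = -0.070867 m.
a = ω²·d²x/dθ² = (145.4)²·(-0.070867) = -1497.2 m/s²;  |a| = 1497.2 m/s².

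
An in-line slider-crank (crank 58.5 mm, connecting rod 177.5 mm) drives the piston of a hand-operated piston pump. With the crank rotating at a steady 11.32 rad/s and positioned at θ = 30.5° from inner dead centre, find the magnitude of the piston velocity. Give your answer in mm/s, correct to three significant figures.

433

ω = 11.32 rad/s
For an in-line slider-crank, x = r cosθ + √(L² − r² sin²θ), so v = −rω sinθ·[1 + r cosθ/√(L² − r² sin²θ)].
With r = 0.0585 m, L = 0.1775 m, θ = 30.5°: √(L² − r² sin²θ) = 0.175 m.
v = −0.0585·11.32·0.50754·[1 + 0.0585·0.86163/0.175] = -0.43291 m/s.
|v| = 0.43291 m/s = 432.91 mm/s.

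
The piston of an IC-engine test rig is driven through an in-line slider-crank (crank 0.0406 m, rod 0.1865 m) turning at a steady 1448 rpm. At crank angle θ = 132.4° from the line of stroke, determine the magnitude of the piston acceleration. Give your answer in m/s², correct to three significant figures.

646

ω = 2π·1448/60 = 151.6 rad/s
x(θ) = r cosθ + √(L² − r² sin²θ); with ω constant, a = ω²·d²x/dθ².
d²x/dθ² = −r cosθ − r²(cos2θ)/√u − r⁴ sin²2θ/(4u^{3/2}),  u = L² − r² sin²θ = 0.0338834 m².
Substituting r = 0.0406 m, L = 0.1865 m, θ = 132.4°: d²x/dθ² = +0.02808 m.
a = ω²·d²x/dθ² = (151.6)²·(+0.02808) = +645.65 m/s²;  |a| = 645.65 m/s².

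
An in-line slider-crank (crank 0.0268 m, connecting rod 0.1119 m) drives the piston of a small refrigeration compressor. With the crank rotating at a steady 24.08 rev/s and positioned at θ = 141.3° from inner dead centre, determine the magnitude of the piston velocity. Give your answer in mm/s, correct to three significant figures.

2060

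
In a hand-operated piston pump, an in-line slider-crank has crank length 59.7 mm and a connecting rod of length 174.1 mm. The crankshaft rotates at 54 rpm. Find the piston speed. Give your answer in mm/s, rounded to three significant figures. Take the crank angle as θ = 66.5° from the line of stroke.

ω = 2π·54/60 = 5.655 rad/s
For an in-line slider-crank, x = r cosθ + √(L² − r² sin²θ), so v = −rω sinθ·[1 + r cosθ/√(L² − r² sin²θ)].
With r = 0.0597 m, L = 0.1741 m, θ = 66.5°: √(L² − r² sin²θ) = 0.16527 m.
v = −0.0597·5.655·0.91706·[1 + 0.0597·0.39875/0.16527] = -0.35419 m/s.
|v| = 0.35419 m/s = 354.19 mm/s.

354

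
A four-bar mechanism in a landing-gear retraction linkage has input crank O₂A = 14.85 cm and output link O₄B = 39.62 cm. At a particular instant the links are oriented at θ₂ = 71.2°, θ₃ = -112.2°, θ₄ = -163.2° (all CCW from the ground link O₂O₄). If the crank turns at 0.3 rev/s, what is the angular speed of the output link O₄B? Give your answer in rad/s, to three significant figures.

ω₂ = 1.885 rad/s (from 0.3 rev/s).
Differentiating the loop-closure r₂e^{iθ₂}+r₃e^{iθ₃}=r₁+r₄e^{iθ₄} gives r₂ω₂e^{iθ₂}+r₃ω₃e^{iθ₃}=r₄ω₄e^{iθ₄}.
Eliminating the other unknown: ω₄ = r₂ω₂ sin(θ₂−θ₃) / [r₄ sin(θ₄−θ₃)].
Numerator sine = -0.05931; denominator sine = -0.77715.
Result = 0.1485·1.885·(-0.05931) / (0.3962·(-0.77715)) = +0.053915 rad/s; magnitude 0.053915 rad/s.

0.0539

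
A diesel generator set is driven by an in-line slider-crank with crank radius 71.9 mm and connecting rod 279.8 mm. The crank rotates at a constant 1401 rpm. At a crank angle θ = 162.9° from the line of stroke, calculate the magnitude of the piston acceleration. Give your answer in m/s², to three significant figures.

1150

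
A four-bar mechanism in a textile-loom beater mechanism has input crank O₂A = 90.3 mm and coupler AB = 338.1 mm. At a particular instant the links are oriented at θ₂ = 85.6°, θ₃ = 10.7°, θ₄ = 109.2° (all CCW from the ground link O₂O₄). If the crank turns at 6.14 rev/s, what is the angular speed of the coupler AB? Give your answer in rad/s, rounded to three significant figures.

4.17

ω₂ = 38.58 rad/s (from 6.14 rev/s).
Differentiating the loop-closure r₂e^{iθ₂}+r₃e^{iθ₃}=r₁+r₄e^{iθ₄} gives r₂ω₂e^{iθ₂}+r₃ω₃e^{iθ₃}=r₄ω₄e^{iθ₄}.
Eliminating the other unknown: ω₃ = r₂ω₂ sin(θ₄−θ₂) / [r₃ sin(θ₃−θ₄)].
Numerator sine = +0.40035; denominator sine = -0.98902.
Result = 0.0903·38.58·(+0.40035) / (0.3381·(-0.98902)) = -4.1709 rad/s; magnitude 4.1709 rad/s.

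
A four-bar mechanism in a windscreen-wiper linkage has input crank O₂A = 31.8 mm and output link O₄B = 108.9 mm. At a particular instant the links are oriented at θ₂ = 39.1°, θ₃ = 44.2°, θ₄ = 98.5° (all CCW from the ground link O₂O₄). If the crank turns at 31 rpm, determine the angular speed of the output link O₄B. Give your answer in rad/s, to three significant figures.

0.104

ω₂ = 3.246 rad/s (from 31 rpm).
Differentiating the loop-closure r₂e^{iθ₂}+r₃e^{iθ₃}=r₁+r₄e^{iθ₄} gives r₂ω₂e^{iθ₂}+r₃ω₃e^{iθ₃}=r₄ω₄e^{iθ₄}.
Eliminating the other unknown: ω₄ = r₂ω₂ sin(θ₂−θ₃) / [r₄ sin(θ₄−θ₃)].
Numerator sine = -0.08889; denominator sine = +0.81208.
Result = 0.0318·3.246·(-0.08889) / (0.1089·(+0.81208)) = -0.10377 rad/s; magnitude 0.10377 rad/s.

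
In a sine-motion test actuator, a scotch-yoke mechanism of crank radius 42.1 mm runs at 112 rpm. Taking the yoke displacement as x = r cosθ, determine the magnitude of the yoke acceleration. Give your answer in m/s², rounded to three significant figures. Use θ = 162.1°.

5.51

ω = 11.73 rad/s (from 112 rpm).
x = r cosθ ⇒ ẍ = −rω² cosθ (ω constant).
|a| = rω²|cosθ| = 0.0421·(11.73)²·|cos 162.1°| = 5.511 m/s².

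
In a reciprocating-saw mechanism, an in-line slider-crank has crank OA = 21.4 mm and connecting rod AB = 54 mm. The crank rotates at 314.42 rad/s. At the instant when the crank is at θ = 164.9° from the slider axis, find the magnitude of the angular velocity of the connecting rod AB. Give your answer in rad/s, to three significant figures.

121

ω = 314.4 rad/s
The rod makes angle φ with the slider axis where L sinφ = r sinθ; differentiating, L cosφ·φ̇ = r ω cosθ.
L cosφ = √(L² − r² sin²θ) = 0.053711 m.
|ω_rod| = r ω |cosθ| / √(L² − r² sin²θ) = 0.0214·314.4·0.96547/0.053711 = 120.95 rad/s.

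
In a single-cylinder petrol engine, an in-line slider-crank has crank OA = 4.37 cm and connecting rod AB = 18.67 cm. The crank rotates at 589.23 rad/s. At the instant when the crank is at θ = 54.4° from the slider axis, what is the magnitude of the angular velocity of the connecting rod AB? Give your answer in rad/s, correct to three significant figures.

81.8

ω = 589.2 rad/s
The rod makes angle φ with the slider axis where L sinφ = r sinθ; differentiating, L cosφ·φ̇ = r ω cosθ.
L cosφ = √(L² − r² sin²θ) = 0.18329 m.
|ω_rod| = r ω |cosθ| / √(L² − r² sin²θ) = 0.0437·589.2·0.58212/0.18329 = 81.78 rad/s.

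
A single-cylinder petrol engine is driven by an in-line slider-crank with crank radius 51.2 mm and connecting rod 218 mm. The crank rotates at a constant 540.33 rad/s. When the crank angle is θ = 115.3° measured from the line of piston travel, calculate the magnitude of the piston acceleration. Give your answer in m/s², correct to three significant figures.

ω = 540.3 rad/s
x(θ) = r cosθ + √(L² − r² sin²θ); with ω constant, a = ω²·d²x/dθ².
d²x/dθ² = −r cosθ − r²(cos2θ)/√u − r⁴ sin²2θ/(4u^{3/2}),  u = L² − r² sin²θ = 0.0453813 m².
Substituting r = 0.0512 m, L = 0.218 m, θ = 115.3°: d²x/dθ² = +0.029585 m.
a = ω²·d²x/dθ² = (540.3)²·(+0.029585) = +8637.6 m/s²;  |a| = 8637.6 m/s².

8640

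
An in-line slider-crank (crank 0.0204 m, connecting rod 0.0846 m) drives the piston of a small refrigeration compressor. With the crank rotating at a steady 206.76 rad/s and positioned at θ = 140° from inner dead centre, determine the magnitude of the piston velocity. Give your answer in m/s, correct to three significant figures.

2.20

ω = 206.8 rad/s
For an in-line slider-crank, x = r cosθ + √(L² − r² sin²θ), so v = −rω sinθ·[1 + r cosθ/√(L² − r² sin²θ)].
With r = 0.0204 m, L = 0.0846 m, θ = 140°: √(L² − r² sin²θ) = 0.083578 m.
v = −0.0204·206.8·0.64279·[1 + 0.0204·-0.76604/0.083578] = -2.2043 m/s.
|v| = 2.2043 m/s.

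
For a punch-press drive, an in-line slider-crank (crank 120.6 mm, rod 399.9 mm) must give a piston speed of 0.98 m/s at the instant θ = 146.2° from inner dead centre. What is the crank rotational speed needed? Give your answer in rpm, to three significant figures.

187

For an in-line slider-crank, |v_piston| = rω|sinθ|·[1 + r cosθ/√(L² − r² sin²θ)].
With r = 0.1206 m, L = 0.3999 m, θ = 146.2°: the bracketed kinematic factor |dx/dθ| = 0.050035 m.
ω = v/|dx/dθ| = 0.98/0.050035 = 19.586 rad/s.
N = 60ω/(2π) = 187.04 rpm.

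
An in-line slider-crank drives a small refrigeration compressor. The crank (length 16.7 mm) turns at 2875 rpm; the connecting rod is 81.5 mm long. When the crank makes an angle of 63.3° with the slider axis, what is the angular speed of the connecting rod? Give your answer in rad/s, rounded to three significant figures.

28.2

ω = 301.1 rad/s (converted from 2875 rpm).
The rod makes angle φ with the slider axis where L sinφ = r sinθ; differentiating, L cosφ·φ̇ = r ω cosθ.
L cosφ = √(L² − r² sin²θ) = 0.080123 m.
|ω_rod| = r ω |cosθ| / √(L² − r² sin²θ) = 0.0167·301.1·0.44932/0.080123 = 28.196 rad/s.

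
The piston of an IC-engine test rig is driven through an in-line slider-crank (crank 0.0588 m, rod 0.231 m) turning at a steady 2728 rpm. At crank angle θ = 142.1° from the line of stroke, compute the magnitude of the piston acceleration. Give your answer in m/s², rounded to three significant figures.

3460

ω = 2π·2728/60 = 285.7 rad/s
x(θ) = r cosθ + √(L² − r² sin²θ); with ω constant, a = ω²·d²x/dθ².
d²x/dθ² = −r cosθ − r²(cos2θ)/√u − r⁴ sin²2θ/(4u^{3/2}),  u = L² − r² sin²θ = 0.0520563 m².
Substituting r = 0.0588 m, L = 0.231 m, θ = 142.1°: d²x/dθ² = +0.042444 m.
a = ω²·d²x/dθ² = (285.7)²·(+0.042444) = +3463.9 m/s²;  |a| = 3463.9 m/s².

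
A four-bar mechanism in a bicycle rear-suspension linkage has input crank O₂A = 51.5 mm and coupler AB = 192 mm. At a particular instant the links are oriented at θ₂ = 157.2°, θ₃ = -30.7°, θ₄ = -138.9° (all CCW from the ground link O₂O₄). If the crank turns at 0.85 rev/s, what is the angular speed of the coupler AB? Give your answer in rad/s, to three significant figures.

1.35

ω₂ = 5.341 rad/s (from 0.85 rev/s).
Differentiating the loop-closure r₂e^{iθ₂}+r₃e^{iθ₃}=r₁+r₄e^{iθ₄} gives r₂ω₂e^{iθ₂}+r₃ω₃e^{iθ₃}=r₄ω₄e^{iθ₄}.
Eliminating the other unknown: ω₃ = r₂ω₂ sin(θ₄−θ₂) / [r₃ sin(θ₃−θ₄)].
Numerator sine = +0.89803; denominator sine = +0.94997.
Result = 0.0515·5.341·(+0.89803) / (0.192·(+0.94997)) = +1.3542 rad/s; magnitude 1.3542 rad/s.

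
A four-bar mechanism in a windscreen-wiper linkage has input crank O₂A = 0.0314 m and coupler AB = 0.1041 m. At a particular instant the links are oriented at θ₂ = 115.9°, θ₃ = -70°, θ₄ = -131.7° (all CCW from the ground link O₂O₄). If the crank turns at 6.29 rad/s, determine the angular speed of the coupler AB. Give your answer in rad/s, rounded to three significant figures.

1.99

ω₂ = 6.29 rad/s
Differentiating the loop-closure r₂e^{iθ₂}+r₃e^{iθ₃}=r₁+r₄e^{iθ₄} gives r₂ω₂e^{iθ₂}+r₃ω₃e^{iθ₃}=r₄ω₄e^{iθ₄}.
Eliminating the other unknown: ω₃ = r₂ω₂ sin(θ₄−θ₂) / [r₃ sin(θ₃−θ₄)].
Numerator sine = +0.92455; denominator sine = +0.88048.
Result = 0.0314·6.29·(+0.92455) / (0.1041·(+0.88048)) = +1.9922 rad/s; magnitude 1.9922 rad/s.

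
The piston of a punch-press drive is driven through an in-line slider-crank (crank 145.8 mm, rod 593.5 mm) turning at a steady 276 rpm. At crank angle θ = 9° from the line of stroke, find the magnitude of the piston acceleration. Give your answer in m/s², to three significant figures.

149

ω = 2π·276/60 = 28.9 rad/s
x(θ) = r cosθ + √(L² − r² sin²θ); with ω constant, a = ω²·d²x/dθ².
d²x/dθ² = −r cosθ − r²(cos2θ)/√u − r⁴ sin²2θ/(4u^{3/2}),  u = L² − r² sin²θ = 0.351722 m².
Substituting r = 0.1458 m, L = 0.5935 m, θ = 9°: d²x/dθ² = -0.17815 m.
a = ω²·d²x/dθ² = (28.9)²·(-0.17815) = -148.82 m/s²;  |a| = 148.82 m/s².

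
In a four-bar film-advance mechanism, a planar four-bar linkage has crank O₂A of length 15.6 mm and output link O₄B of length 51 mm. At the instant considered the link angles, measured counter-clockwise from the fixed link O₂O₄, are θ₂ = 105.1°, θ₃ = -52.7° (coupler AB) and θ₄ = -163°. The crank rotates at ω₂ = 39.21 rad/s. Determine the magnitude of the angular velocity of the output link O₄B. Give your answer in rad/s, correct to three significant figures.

ω₂ = 39.21 rad/s
Differentiating the loop-closure r₂e^{iθ₂}+r₃e^{iθ₃}=r₁+r₄e^{iθ₄} gives r₂ω₂e^{iθ₂}+r₃ω₃e^{iθ₃}=r₄ω₄e^{iθ₄}.
Eliminating the other unknown: ω₄ = r₂ω₂ sin(θ₂−θ₃) / [r₄ sin(θ₄−θ₃)].
Numerator sine = +0.37784; denominator sine = -0.93789.
Result = 0.0156·39.21·(+0.37784) / (0.051·(-0.93789)) = -4.8318 rad/s; magnitude 4.8318 rad/s.

4.83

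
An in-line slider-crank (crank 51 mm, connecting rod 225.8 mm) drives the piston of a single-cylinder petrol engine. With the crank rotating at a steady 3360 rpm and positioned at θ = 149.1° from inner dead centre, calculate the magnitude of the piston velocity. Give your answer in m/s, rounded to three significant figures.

ω = 2π·3360/60 = 351.9 rad/s
For an in-line slider-crank, x = r cosθ + √(L² − r² sin²θ), so v = −rω sinθ·[1 + r cosθ/√(L² − r² sin²θ)].
With r = 0.051 m, L = 0.2258 m, θ = 149.1°: √(L² − r² sin²θ) = 0.22428 m.
v = −0.051·351.9·0.51354·[1 + 0.051·-0.85806/0.22428] = -7.4173 m/s.
|v| = 7.4173 m/s.

7.42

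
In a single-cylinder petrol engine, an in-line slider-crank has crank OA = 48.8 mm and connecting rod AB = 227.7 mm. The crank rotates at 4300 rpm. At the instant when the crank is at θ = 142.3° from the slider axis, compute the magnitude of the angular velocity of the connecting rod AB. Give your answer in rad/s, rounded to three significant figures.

ω = 450.3 rad/s (converted from 4300 rpm).
The rod makes angle φ with the slider axis where L sinφ = r sinθ; differentiating, L cosφ·φ̇ = r ω cosθ.
L cosφ = √(L² − r² sin²θ) = 0.22574 m.
|ω_rod| = r ω |cosθ| / √(L² − r² sin²θ) = 0.0488·450.3·0.79122/0.22574 = 77.022 rad/s.

77.0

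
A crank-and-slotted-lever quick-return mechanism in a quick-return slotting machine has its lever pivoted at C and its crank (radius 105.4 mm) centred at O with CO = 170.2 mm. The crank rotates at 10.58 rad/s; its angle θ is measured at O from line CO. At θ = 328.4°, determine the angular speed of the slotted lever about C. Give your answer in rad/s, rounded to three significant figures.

ω = 10.58 rad/s
Crank pin A relative to C: A = (d + r cosθ, r sinθ); lever angle φ = atan2(r sinθ, d + r cosθ).
Differentiating tanφ: φ̇ = rω(d cosθ + r)/(d² + r² + 2dr cosθ).
d² + r² + 2dr cosθ = |CA|² = 0.0706356 m²;  d cosθ + r = +0.25036 m.
|ω_lever| = |0.1054·10.58·+0.25036| / 0.0706356 = 3.9525 rad/s.

3.95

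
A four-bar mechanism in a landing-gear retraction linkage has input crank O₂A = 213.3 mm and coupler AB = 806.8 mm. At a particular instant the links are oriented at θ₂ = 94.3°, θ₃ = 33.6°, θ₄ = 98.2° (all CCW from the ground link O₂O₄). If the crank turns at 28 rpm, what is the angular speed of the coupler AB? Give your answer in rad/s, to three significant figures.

0.0584

ω₂ = 2.932 rad/s (from 28 rpm).
Differentiating the loop-closure r₂e^{iθ₂}+r₃e^{iθ₃}=r₁+r₄e^{iθ₄} gives r₂ω₂e^{iθ₂}+r₃ω₃e^{iθ₃}=r₄ω₄e^{iθ₄}.
Eliminating the other unknown: ω₃ = r₂ω₂ sin(θ₄−θ₂) / [r₃ sin(θ₃−θ₄)].
Numerator sine = +0.06802; denominator sine = -0.90334.
Result = 0.2133·2.932·(+0.06802) / (0.8068·(-0.90334)) = -0.058367 rad/s; magnitude 0.058367 rad/s.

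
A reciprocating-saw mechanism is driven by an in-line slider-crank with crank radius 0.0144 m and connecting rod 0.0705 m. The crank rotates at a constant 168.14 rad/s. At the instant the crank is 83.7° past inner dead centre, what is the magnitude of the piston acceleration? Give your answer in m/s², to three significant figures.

38.2

ω = 168.1 rad/s
x(θ) = r cosθ + √(L² − r² sin²θ); with ω constant, a = ω²·d²x/dθ².
d²x/dθ² = −r cosθ − r²(cos2θ)/√u − r⁴ sin²2θ/(4u^{3/2}),  u = L² − r² sin²θ = 0.00476539 m².
Substituting r = 0.0144 m, L = 0.0705 m, θ = 83.7°: d²x/dθ² = +0.0013498 m.
a = ω²·d²x/dθ² = (168.1)²·(+0.0013498) = +38.159 m/s²;  |a| = 38.159 m/s².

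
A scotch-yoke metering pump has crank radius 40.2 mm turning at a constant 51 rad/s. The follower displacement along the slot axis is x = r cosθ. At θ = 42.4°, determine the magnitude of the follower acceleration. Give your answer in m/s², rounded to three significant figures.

77.2

ω = 51 rad/s
x = r cosθ ⇒ ẍ = −rω² cosθ (ω constant).
|a| = rω²|cosθ| = 0.0402·(51)²·|cos 42.4°| = 77.213 m/s².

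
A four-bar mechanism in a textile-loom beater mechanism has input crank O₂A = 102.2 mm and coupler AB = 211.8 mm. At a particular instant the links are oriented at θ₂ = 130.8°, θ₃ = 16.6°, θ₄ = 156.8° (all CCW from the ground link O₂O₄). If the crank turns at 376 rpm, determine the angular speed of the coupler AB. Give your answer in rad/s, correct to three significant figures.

13.0

ω₂ = 39.37 rad/s (from 376 rpm).
Differentiating the loop-closure r₂e^{iθ₂}+r₃e^{iθ₃}=r₁+r₄e^{iθ₄} gives r₂ω₂e^{iθ₂}+r₃ω₃e^{iθ₃}=r₄ω₄e^{iθ₄}.
Eliminating the other unknown: ω₃ = r₂ω₂ sin(θ₄−θ₂) / [r₃ sin(θ₃−θ₄)].
Numerator sine = +0.43837; denominator sine = -0.64011.
Result = 0.1022·39.37·(+0.43837) / (0.2118·(-0.64011)) = -13.012 rad/s; magnitude 13.012 rad/s.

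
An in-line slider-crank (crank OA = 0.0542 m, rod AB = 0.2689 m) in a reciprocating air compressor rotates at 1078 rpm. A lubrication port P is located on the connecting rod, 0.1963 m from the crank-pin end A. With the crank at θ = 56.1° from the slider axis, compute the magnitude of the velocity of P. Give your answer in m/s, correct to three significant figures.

5.58

ω = 112.9 rad/s.  Crank-pin speed |V_A| = rω = 6.1185 m/s, perpendicular to OA.
Rod angle: sinφ = −(r/L) sinθ ⇒ φ = -9.631°; ω_rod = −rω cosθ/√(L²−r²sin²θ) = -12.872 rad/s.
V_P = V_A + ω_rod × AP, with AP = 0.1963 m along the rod.
Components: V_Px = −rω sinθ − a·ω_rod·sinφ = -5.5012 m/s;  V_Py = rω cosθ + a·ω_rod·cosφ = +0.92136 m/s.
|V_P| = √(V_Px² + V_Py²) = 5.5778 m/s.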